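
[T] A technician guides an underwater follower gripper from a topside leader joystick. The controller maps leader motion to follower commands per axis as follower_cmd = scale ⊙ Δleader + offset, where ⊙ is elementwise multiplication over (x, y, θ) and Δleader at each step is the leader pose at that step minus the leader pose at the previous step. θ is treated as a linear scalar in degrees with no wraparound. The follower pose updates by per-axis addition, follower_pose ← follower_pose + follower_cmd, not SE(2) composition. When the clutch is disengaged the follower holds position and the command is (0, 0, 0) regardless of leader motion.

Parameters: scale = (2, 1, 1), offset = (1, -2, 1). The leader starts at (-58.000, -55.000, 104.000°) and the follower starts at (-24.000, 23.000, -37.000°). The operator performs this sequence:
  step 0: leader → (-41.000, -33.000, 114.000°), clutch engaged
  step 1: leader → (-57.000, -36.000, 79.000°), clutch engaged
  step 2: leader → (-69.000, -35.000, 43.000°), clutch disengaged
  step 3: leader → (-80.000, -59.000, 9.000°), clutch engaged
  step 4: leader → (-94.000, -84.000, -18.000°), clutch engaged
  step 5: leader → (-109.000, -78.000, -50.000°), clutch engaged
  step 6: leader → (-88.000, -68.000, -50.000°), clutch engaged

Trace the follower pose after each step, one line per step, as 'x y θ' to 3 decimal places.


step 0: Δleader=(17.000, 22.000, 10.000°), engaged; cmd=(35.000, 20.000, 11.000°) → follower=(11.000, 43.000, -26.000°)
step 1: Δleader=(-16.000, -3.000, -35.000°), engaged; cmd=(-31.000, -5.000, -34.000°) → follower=(-20.000, 38.000, -60.000°)
step 2: Δleader=(-12.000, 1.000, -36.000°), disengaged; cmd=(0,0,0) → follower holds at (-20.000, 38.000, -60.000°)
step 3: Δleader=(-11.000, -24.000, -34.000°), engaged; cmd=(-21.000, -26.000, -33.000°) → follower=(-41.000, 12.000, -93.000°)
step 4: Δleader=(-14.000, -25.000, -27.000°), engaged; cmd=(-27.000, -27.000, -26.000°) → follower=(-68.000, -15.000, -119.000°)
step 5: Δleader=(-15.000, 6.000, -32.000°), engaged; cmd=(-29.000, 4.000, -31.000°) → follower=(-97.000, -11.000, -150.000°)
step 6: Δleader=(21.000, 10.000, 0.000°), engaged; cmd=(43.000, 8.000, 1.000°) → follower=(-54.000, -3.000, -149.000°)

11.000 43.000 -26.000
-20.000 38.000 -60.000
-20.000 38.000 -60.000
-41.000 12.000 -93.000
-68.000 -15.000 -119.000
-97.000 -11.000 -150.000
-54.000 -3.000 -149.000


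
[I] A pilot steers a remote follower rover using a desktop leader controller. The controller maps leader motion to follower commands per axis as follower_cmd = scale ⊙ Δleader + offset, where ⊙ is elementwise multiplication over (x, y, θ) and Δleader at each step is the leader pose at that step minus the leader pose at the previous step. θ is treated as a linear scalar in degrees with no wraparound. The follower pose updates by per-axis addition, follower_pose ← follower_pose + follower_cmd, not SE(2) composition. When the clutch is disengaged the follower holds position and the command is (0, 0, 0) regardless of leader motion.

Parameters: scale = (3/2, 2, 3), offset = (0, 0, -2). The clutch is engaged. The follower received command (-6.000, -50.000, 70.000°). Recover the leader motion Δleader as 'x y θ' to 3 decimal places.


axis x: (-6.000 − 0) / (3/2) = -4.000
axis y: (-50.000 − 0) / (2) = -25.000
axis θ: (70.000 − -2) / (3) = 24.000

-4.000 -25.000 24.000


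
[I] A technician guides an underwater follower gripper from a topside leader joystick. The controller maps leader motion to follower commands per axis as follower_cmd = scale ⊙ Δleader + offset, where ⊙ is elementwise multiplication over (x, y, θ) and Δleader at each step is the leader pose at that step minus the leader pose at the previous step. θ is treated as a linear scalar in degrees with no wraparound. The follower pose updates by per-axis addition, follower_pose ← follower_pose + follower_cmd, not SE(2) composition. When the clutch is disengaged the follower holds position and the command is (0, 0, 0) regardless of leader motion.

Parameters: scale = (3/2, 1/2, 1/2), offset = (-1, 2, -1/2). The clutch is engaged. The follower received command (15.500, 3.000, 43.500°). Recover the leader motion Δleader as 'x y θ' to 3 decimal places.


11.000 2.000 88.000

axis x: (15.500 − -1) / (3/2) = 11.000
axis y: (3.000 − 2) / (1/2) = 2.000
axis θ: (43.500 − -1/2) / (1/2) = 88.000


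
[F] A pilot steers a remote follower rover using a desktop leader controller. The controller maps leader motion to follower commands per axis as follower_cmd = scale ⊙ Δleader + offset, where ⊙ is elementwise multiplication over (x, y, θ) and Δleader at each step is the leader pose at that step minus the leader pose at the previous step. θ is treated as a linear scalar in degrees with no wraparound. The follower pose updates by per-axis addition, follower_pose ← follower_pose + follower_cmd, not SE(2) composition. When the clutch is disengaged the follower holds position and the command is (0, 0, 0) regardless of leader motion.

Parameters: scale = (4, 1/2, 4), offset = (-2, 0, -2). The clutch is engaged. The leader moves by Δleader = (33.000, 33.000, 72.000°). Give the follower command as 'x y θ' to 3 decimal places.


130.000 16.500 286.000

axis x: 4·33.000 + -2 = 130.000
axis y: 1/2·33.000 + 0 = 16.500
axis θ: 4·72.000 + -2 = 286.000


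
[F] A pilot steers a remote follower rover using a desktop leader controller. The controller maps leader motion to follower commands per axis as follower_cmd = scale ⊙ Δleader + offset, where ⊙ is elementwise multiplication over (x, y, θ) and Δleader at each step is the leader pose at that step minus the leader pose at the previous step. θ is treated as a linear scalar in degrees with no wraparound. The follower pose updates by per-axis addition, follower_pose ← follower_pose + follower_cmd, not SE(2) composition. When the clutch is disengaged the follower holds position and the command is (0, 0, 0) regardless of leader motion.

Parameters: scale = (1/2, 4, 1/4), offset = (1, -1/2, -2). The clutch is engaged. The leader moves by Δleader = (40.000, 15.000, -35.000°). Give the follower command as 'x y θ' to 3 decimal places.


21.000 59.500 -10.750

axis x: 1/2·40.000 + 1 = 21.000
axis y: 4·15.000 + -1/2 = 59.500
axis θ: 1/4·-35.000 + -2 = -10.750


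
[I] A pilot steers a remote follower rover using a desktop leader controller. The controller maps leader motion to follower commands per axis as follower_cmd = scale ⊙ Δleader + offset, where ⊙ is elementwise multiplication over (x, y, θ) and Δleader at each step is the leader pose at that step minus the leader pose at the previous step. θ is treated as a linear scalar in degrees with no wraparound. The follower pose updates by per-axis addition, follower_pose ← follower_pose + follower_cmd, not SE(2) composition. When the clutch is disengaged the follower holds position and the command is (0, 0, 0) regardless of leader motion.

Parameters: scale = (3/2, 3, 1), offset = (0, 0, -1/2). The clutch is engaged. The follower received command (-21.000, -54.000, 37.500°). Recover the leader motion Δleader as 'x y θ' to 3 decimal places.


-14.000 -18.000 38.000

axis x: (-21.000 − 0) / (3/2) = -14.000
axis y: (-54.000 − 0) / (3) = -18.000
axis θ: (37.500 − -1/2) / (1) = 38.000


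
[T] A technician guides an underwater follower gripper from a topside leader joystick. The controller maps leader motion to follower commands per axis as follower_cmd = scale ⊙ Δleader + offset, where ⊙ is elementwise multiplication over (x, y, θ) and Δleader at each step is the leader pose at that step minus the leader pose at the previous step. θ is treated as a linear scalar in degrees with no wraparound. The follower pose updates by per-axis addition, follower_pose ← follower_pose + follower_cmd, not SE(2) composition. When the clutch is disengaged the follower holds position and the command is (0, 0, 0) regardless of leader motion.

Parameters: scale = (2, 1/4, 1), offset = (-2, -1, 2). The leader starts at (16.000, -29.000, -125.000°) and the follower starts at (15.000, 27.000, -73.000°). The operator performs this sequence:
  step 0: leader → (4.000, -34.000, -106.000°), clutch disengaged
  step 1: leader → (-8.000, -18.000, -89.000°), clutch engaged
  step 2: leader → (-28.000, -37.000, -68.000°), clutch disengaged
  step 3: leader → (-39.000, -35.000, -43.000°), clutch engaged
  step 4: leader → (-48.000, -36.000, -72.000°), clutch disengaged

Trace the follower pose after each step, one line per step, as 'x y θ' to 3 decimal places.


step 0: Δleader=(-12.000, -5.000, 19.000°), disengaged; cmd=(0,0,0) → follower holds at (15.000, 27.000, -73.000°)
step 1: Δleader=(-12.000, 16.000, 17.000°), engaged; cmd=(-26.000, 3.000, 19.000°) → follower=(-11.000, 30.000, -54.000°)
step 2: Δleader=(-20.000, -19.000, 21.000°), disengaged; cmd=(0,0,0) → follower holds at (-11.000, 30.000, -54.000°)
step 3: Δleader=(-11.000, 2.000, 25.000°), engaged; cmd=(-24.000, -0.500, 27.000°) → follower=(-35.000, 29.500, -27.000°)
step 4: Δleader=(-9.000, -1.000, -29.000°), disengaged; cmd=(0,0,0) → follower holds at (-35.000, 29.500, -27.000°)

15.000 27.000 -73.000
-11.000 30.000 -54.000
-11.000 30.000 -54.000
-35.000 29.500 -27.000
-35.000 29.500 -27.000


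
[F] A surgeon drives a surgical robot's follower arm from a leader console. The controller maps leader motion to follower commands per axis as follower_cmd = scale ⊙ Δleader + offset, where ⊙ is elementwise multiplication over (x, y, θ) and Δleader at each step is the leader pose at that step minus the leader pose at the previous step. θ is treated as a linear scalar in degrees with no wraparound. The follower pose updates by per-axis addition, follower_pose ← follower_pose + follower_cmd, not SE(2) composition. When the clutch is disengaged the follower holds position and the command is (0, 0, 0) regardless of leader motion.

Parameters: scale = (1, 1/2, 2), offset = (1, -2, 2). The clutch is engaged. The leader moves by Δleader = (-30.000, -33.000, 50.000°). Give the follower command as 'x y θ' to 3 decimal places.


axis x: 1·-30.000 + 1 = -29.000
axis y: 1/2·-33.000 + -2 = -18.500
axis θ: 2·50.000 + 2 = 102.000

-29.000 -18.500 102.000


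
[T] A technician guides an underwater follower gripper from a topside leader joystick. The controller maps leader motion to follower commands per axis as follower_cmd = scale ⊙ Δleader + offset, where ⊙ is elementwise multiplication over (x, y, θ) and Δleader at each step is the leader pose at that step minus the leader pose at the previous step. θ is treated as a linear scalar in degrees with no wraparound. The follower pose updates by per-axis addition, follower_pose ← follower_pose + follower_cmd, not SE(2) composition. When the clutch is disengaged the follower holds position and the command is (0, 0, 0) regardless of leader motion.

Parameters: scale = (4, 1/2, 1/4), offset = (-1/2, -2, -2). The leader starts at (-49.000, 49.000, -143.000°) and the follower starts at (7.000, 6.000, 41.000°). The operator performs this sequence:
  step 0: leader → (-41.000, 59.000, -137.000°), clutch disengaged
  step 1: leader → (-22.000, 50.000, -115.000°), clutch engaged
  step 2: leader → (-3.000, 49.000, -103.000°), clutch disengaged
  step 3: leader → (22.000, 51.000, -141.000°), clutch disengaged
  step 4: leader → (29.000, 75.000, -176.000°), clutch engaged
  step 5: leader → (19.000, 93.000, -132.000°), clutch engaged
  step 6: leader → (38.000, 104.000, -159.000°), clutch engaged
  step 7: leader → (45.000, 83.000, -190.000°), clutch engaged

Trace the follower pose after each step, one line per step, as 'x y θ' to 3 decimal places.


step 0: Δleader=(8.000, 10.000, 6.000°), disengaged; cmd=(0,0,0) → follower holds at (7.000, 6.000, 41.000°)
step 1: Δleader=(19.000, -9.000, 22.000°), engaged; cmd=(75.500, -6.500, 3.500°) → follower=(82.500, -0.500, 44.500°)
step 2: Δleader=(19.000, -1.000, 12.000°), disengaged; cmd=(0,0,0) → follower holds at (82.500, -0.500, 44.500°)
step 3: Δleader=(25.000, 2.000, -38.000°), disengaged; cmd=(0,0,0) → follower holds at (82.500, -0.500, 44.500°)
step 4: Δleader=(7.000, 24.000, -35.000°), engaged; cmd=(27.500, 10.000, -10.750°) → follower=(110.000, 9.500, 33.750°)
step 5: Δleader=(-10.000, 18.000, 44.000°), engaged; cmd=(-40.500, 7.000, 9.000°) → follower=(69.500, 16.500, 42.750°)
step 6: Δleader=(19.000, 11.000, -27.000°), engaged; cmd=(75.500, 3.500, -8.750°) → follower=(145.000, 20.000, 34.000°)
step 7: Δleader=(7.000, -21.000, -31.000°), engaged; cmd=(27.500, -12.500, -9.750°) → follower=(172.500, 7.500, 24.250°)

7.000 6.000 41.000
82.500 -0.500 44.500
82.500 -0.500 44.500
82.500 -0.500 44.500
110.000 9.500 33.750
69.500 16.500 42.750
145.000 20.000 34.000
172.500 7.500 24.250


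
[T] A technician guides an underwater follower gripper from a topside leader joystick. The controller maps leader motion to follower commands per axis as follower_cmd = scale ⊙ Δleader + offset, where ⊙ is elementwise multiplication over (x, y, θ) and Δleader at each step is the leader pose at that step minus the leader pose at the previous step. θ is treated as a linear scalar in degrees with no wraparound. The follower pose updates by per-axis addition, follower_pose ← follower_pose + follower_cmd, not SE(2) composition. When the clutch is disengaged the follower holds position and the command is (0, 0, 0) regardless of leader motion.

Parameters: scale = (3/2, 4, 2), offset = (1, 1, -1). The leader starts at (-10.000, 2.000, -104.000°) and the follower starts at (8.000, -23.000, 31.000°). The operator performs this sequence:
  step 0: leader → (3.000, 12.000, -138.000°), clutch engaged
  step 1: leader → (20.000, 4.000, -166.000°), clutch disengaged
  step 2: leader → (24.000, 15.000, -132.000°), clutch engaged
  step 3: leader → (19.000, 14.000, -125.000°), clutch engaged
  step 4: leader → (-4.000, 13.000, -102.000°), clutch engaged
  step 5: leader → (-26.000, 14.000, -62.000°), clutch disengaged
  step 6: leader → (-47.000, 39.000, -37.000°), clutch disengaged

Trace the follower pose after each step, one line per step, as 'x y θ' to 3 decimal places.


step 0: Δleader=(13.000, 10.000, -34.000°), engaged; cmd=(20.500, 41.000, -69.000°) → follower=(28.500, 18.000, -38.000°)
step 1: Δleader=(17.000, -8.000, -28.000°), disengaged; cmd=(0,0,0) → follower holds at (28.500, 18.000, -38.000°)
step 2: Δleader=(4.000, 11.000, 34.000°), engaged; cmd=(7.000, 45.000, 67.000°) → follower=(35.500, 63.000, 29.000°)
step 3: Δleader=(-5.000, -1.000, 7.000°), engaged; cmd=(-6.500, -3.000, 13.000°) → follower=(29.000, 60.000, 42.000°)
step 4: Δleader=(-23.000, -1.000, 23.000°), engaged; cmd=(-33.500, -3.000, 45.000°) → follower=(-4.500, 57.000, 87.000°)
step 5: Δleader=(-22.000, 1.000, 40.000°), disengaged; cmd=(0,0,0) → follower holds at (-4.500, 57.000, 87.000°)
step 6: Δleader=(-21.000, 25.000, 25.000°), disengaged; cmd=(0,0,0) → follower holds at (-4.500, 57.000, 87.000°)

28.500 18.000 -38.000
28.500 18.000 -38.000
35.500 63.000 29.000
29.000 60.000 42.000
-4.500 57.000 87.000
-4.500 57.000 87.000
-4.500 57.000 87.000


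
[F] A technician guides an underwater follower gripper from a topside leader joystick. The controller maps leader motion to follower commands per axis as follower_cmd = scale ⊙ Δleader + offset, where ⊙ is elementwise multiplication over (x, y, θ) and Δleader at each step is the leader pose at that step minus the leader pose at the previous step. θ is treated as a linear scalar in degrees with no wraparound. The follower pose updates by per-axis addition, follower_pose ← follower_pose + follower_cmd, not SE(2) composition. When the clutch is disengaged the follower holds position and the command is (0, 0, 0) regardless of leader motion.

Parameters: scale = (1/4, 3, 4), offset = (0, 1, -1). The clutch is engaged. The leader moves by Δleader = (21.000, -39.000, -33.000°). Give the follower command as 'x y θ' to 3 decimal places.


5.250 -116.000 -133.000

axis x: 1/4·21.000 + 0 = 5.250
axis y: 3·-39.000 + 1 = -116.000
axis θ: 4·-33.000 + -1 = -133.000


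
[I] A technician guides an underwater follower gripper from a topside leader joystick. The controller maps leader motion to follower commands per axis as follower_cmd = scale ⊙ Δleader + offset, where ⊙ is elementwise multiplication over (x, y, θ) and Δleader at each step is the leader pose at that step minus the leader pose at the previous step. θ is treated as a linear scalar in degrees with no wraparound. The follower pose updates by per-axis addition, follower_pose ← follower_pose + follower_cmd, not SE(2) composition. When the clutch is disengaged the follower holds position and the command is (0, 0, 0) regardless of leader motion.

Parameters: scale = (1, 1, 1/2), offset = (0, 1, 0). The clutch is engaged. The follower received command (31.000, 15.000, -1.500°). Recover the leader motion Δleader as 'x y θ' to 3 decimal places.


axis x: (31.000 − 0) / (1) = 31.000
axis y: (15.000 − 1) / (1) = 14.000
axis θ: (-1.500 − 0) / (1/2) = -3.000

31.000 14.000 -3.000


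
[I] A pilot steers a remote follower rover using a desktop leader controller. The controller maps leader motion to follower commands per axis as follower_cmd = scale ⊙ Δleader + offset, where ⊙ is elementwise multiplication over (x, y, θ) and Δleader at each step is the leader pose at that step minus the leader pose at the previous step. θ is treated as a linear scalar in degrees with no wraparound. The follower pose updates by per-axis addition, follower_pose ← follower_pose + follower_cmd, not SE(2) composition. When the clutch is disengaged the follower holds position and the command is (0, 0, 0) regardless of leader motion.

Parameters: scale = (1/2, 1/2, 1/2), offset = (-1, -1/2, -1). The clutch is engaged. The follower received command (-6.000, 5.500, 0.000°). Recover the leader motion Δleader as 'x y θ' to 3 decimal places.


-10.000 12.000 2.000

axis x: (-6.000 − -1) / (1/2) = -10.000
axis y: (5.500 − -1/2) / (1/2) = 12.000
axis θ: (0.000 − -1) / (1/2) = 2.000


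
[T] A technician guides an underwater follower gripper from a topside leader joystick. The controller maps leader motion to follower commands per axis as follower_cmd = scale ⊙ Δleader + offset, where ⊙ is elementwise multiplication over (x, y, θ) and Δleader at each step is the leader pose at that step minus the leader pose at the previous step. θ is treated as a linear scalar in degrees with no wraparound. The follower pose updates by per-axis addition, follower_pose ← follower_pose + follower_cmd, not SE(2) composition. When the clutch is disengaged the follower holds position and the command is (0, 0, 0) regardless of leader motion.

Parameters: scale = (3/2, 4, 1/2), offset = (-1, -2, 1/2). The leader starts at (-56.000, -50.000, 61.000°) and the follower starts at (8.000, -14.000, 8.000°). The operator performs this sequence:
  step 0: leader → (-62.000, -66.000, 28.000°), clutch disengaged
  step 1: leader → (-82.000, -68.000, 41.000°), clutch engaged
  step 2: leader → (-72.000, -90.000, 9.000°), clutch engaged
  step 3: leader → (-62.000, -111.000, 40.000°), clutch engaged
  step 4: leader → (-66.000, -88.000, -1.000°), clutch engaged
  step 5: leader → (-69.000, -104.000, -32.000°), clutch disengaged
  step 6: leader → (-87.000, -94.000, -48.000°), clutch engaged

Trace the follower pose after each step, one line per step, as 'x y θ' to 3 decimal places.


step 0: Δleader=(-6.000, -16.000, -33.000°), disengaged; cmd=(0,0,0) → follower holds at (8.000, -14.000, 8.000°)
step 1: Δleader=(-20.000, -2.000, 13.000°), engaged; cmd=(-31.000, -10.000, 7.000°) → follower=(-23.000, -24.000, 15.000°)
step 2: Δleader=(10.000, -22.000, -32.000°), engaged; cmd=(14.000, -90.000, -15.500°) → follower=(-9.000, -114.000, -0.500°)
step 3: Δleader=(10.000, -21.000, 31.000°), engaged; cmd=(14.000, -86.000, 16.000°) → follower=(5.000, -200.000, 15.500°)
step 4: Δleader=(-4.000, 23.000, -41.000°), engaged; cmd=(-7.000, 90.000, -20.000°) → follower=(-2.000, -110.000, -4.500°)
step 5: Δleader=(-3.000, -16.000, -31.000°), disengaged; cmd=(0,0,0) → follower holds at (-2.000, -110.000, -4.500°)
step 6: Δleader=(-18.000, 10.000, -16.000°), engaged; cmd=(-28.000, 38.000, -7.500°) → follower=(-30.000, -72.000, -12.000°)

8.000 -14.000 8.000
-23.000 -24.000 15.000
-9.000 -114.000 -0.500
5.000 -200.000 15.500
-2.000 -110.000 -4.500
-2.000 -110.000 -4.500
-30.000 -72.000 -12.000


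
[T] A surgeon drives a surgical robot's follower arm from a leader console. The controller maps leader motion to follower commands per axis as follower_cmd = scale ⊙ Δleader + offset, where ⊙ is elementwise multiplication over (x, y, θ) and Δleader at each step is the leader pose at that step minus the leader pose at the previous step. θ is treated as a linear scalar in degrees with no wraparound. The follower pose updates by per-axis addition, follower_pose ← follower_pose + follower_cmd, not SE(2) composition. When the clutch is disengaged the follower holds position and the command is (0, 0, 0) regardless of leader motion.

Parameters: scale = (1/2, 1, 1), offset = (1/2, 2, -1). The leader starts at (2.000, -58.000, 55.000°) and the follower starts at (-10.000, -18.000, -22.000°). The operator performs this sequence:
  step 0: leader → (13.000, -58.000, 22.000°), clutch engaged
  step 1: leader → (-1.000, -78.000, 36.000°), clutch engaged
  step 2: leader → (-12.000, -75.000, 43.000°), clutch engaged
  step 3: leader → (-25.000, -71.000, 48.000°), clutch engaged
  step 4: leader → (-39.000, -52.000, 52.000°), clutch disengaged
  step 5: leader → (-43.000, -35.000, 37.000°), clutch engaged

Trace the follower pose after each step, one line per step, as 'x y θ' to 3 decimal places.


-4.000 -16.000 -56.000
-10.500 -34.000 -43.000
-15.500 -29.000 -37.000
-21.500 -23.000 -33.000
-21.500 -23.000 -33.000
-23.000 -4.000 -49.000

step 0: Δleader=(11.000, 0.000, -33.000°), engaged; cmd=(6.000, 2.000, -34.000°) → follower=(-4.000, -16.000, -56.000°)
step 1: Δleader=(-14.000, -20.000, 14.000°), engaged; cmd=(-6.500, -18.000, 13.000°) → follower=(-10.500, -34.000, -43.000°)
step 2: Δleader=(-11.000, 3.000, 7.000°), engaged; cmd=(-5.000, 5.000, 6.000°) → follower=(-15.500, -29.000, -37.000°)
step 3: Δleader=(-13.000, 4.000, 5.000°), engaged; cmd=(-6.000, 6.000, 4.000°) → follower=(-21.500, -23.000, -33.000°)
step 4: Δleader=(-14.000, 19.000, 4.000°), disengaged; cmd=(0,0,0) → follower holds at (-21.500, -23.000, -33.000°)
step 5: Δleader=(-4.000, 17.000, -15.000°), engaged; cmd=(-1.500, 19.000, -16.000°) → follower=(-23.000, -4.000, -49.000°)


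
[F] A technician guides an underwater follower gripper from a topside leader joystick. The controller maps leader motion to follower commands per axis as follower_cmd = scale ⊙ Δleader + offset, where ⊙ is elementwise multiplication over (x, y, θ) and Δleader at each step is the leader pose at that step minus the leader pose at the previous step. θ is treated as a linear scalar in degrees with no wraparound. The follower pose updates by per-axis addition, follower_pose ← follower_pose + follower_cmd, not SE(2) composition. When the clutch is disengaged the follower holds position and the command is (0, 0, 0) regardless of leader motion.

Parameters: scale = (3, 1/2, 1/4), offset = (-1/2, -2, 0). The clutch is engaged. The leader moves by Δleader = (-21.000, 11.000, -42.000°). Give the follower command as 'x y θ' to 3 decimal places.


-63.500 3.500 -10.500

axis x: 3·-21.000 + -1/2 = -63.500
axis y: 1/2·11.000 + -2 = 3.500
axis θ: 1/4·-42.000 + 0 = -10.500


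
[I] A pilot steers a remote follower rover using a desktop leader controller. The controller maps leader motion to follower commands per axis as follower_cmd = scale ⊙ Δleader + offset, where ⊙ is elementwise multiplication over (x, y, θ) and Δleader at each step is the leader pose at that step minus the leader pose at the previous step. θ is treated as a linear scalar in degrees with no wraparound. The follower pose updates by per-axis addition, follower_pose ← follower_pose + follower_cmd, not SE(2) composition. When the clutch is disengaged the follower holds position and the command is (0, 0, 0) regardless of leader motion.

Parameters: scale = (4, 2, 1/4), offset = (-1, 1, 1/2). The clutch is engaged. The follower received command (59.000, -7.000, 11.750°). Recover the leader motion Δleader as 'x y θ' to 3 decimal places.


15.000 -4.000 45.000

axis x: (59.000 − -1) / (4) = 15.000
axis y: (-7.000 − 1) / (2) = -4.000
axis θ: (11.750 − 1/2) / (1/4) = 45.000


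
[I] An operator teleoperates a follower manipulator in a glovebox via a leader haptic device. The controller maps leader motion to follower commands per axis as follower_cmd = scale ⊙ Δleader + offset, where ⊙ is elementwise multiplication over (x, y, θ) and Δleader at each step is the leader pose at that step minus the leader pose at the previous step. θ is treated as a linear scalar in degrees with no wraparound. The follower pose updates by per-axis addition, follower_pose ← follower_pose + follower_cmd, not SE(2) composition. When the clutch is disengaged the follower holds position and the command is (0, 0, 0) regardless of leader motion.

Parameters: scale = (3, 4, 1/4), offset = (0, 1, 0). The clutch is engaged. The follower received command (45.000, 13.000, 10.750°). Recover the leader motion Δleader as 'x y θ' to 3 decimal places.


15.000 3.000 43.000

axis x: (45.000 − 0) / (3) = 15.000
axis y: (13.000 − 1) / (4) = 3.000
axis θ: (10.750 − 0) / (1/4) = 43.000


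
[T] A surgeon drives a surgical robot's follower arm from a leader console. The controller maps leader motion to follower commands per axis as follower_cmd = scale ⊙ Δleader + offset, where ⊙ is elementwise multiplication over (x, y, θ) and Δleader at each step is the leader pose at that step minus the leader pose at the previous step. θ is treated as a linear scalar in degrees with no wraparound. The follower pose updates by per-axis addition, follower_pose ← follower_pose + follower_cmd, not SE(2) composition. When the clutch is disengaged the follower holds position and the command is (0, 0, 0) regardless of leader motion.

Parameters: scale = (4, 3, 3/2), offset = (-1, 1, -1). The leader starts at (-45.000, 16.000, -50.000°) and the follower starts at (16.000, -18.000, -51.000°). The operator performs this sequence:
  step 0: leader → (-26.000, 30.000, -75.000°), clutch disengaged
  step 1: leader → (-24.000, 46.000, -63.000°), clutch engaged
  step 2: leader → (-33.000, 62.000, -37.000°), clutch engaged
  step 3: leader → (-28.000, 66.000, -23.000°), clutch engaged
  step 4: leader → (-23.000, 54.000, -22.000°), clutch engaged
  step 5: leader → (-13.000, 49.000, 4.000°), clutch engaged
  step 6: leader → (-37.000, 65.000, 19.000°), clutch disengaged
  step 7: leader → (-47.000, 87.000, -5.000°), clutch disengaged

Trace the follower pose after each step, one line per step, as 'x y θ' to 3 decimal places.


16.000 -18.000 -51.000
23.000 31.000 -34.000
-14.000 80.000 4.000
5.000 93.000 24.000
24.000 58.000 24.500
63.000 44.000 62.500
63.000 44.000 62.500
63.000 44.000 62.500

step 0: Δleader=(19.000, 14.000, -25.000°), disengaged; cmd=(0,0,0) → follower holds at (16.000, -18.000, -51.000°)
step 1: Δleader=(2.000, 16.000, 12.000°), engaged; cmd=(7.000, 49.000, 17.000°) → follower=(23.000, 31.000, -34.000°)
step 2: Δleader=(-9.000, 16.000, 26.000°), engaged; cmd=(-37.000, 49.000, 38.000°) → follower=(-14.000, 80.000, 4.000°)
step 3: Δleader=(5.000, 4.000, 14.000°), engaged; cmd=(19.000, 13.000, 20.000°) → follower=(5.000, 93.000, 24.000°)
step 4: Δleader=(5.000, -12.000, 1.000°), engaged; cmd=(19.000, -35.000, 0.500°) → follower=(24.000, 58.000, 24.500°)
step 5: Δleader=(10.000, -5.000, 26.000°), engaged; cmd=(39.000, -14.000, 38.000°) → follower=(63.000, 44.000, 62.500°)
step 6: Δleader=(-24.000, 16.000, 15.000°), disengaged; cmd=(0,0,0) → follower holds at (63.000, 44.000, 62.500°)
step 7: Δleader=(-10.000, 22.000, -24.000°), disengaged; cmd=(0,0,0) → follower holds at (63.000, 44.000, 62.500°)


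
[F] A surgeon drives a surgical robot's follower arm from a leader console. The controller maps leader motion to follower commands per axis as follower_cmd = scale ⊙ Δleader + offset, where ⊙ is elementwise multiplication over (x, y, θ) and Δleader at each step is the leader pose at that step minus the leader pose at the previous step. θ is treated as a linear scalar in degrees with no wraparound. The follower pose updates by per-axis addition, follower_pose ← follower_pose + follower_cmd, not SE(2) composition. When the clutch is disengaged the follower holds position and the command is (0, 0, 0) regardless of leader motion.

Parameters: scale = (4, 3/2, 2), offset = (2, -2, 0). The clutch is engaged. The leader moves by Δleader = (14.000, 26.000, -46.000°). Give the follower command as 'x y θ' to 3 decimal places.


58.000 37.000 -92.000

axis x: 4·14.000 + 2 = 58.000
axis y: 3/2·26.000 + -2 = 37.000
axis θ: 2·-46.000 + 0 = -92.000


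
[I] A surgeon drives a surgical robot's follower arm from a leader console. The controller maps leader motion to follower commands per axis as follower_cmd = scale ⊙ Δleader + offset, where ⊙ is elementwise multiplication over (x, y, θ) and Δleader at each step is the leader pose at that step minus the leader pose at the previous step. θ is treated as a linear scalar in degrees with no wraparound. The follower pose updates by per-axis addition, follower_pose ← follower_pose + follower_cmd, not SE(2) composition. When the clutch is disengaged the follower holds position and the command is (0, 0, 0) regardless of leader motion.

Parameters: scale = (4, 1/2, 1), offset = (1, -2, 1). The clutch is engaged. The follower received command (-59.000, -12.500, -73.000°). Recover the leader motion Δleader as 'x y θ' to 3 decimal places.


-15.000 -21.000 -74.000

axis x: (-59.000 − 1) / (4) = -15.000
axis y: (-12.500 − -2) / (1/2) = -21.000
axis θ: (-73.000 − 1) / (1) = -74.000


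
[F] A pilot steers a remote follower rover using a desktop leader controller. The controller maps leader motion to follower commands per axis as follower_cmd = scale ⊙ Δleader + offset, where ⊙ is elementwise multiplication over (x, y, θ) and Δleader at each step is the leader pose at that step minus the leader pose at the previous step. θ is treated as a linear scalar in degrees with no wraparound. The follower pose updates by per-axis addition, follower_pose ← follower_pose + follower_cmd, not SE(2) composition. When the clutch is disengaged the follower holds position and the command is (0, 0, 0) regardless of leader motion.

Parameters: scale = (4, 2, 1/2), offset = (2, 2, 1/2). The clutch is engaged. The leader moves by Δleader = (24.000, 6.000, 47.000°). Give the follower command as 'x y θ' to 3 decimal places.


98.000 14.000 24.000

axis x: 4·24.000 + 2 = 98.000
axis y: 2·6.000 + 2 = 14.000
axis θ: 1/2·47.000 + 1/2 = 24.000


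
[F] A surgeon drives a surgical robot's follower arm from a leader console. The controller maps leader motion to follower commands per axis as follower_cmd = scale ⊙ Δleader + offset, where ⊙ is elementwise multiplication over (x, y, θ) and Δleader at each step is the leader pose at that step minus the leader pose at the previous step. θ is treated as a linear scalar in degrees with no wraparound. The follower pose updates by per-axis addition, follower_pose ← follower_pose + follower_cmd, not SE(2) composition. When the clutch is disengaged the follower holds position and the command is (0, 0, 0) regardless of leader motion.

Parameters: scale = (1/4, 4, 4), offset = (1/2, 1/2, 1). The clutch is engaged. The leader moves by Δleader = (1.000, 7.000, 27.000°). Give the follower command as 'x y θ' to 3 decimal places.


0.750 28.500 109.000

axis x: 1/4·1.000 + 1/2 = 0.750
axis y: 4·7.000 + 1/2 = 28.500
axis θ: 4·27.000 + 1 = 109.000


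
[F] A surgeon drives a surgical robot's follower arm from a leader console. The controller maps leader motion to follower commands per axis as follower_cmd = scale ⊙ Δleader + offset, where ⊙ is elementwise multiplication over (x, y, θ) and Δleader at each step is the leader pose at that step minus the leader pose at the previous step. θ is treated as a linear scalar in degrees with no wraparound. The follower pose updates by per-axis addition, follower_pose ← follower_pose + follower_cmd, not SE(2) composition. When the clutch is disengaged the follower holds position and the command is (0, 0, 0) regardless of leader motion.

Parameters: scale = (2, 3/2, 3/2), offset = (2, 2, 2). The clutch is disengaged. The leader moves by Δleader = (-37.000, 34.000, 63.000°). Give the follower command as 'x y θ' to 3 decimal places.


clutch disengaged → follower holds; cmd = (0, 0, 0)

0.000 0.000 0.000


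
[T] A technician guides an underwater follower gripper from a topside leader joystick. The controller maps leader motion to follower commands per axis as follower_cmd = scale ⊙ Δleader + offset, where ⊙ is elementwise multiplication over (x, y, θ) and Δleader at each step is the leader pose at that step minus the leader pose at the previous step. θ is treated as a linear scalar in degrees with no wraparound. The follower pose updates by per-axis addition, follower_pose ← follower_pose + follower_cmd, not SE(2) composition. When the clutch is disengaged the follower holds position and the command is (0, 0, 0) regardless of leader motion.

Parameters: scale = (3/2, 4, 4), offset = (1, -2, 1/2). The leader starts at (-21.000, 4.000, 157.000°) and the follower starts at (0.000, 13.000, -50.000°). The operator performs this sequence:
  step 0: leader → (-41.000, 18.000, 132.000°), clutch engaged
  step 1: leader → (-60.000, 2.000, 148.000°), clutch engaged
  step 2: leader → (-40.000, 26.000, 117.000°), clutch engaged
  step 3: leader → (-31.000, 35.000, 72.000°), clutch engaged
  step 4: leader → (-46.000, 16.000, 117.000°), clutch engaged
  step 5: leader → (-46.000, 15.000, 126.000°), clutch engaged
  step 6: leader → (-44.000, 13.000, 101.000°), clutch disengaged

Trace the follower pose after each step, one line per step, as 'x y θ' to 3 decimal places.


step 0: Δleader=(-20.000, 14.000, -25.000°), engaged; cmd=(-29.000, 54.000, -99.500°) → follower=(-29.000, 67.000, -149.500°)
step 1: Δleader=(-19.000, -16.000, 16.000°), engaged; cmd=(-27.500, -66.000, 64.500°) → follower=(-56.500, 1.000, -85.000°)
step 2: Δleader=(20.000, 24.000, -31.000°), engaged; cmd=(31.000, 94.000, -123.500°) → follower=(-25.500, 95.000, -208.500°)
step 3: Δleader=(9.000, 9.000, -45.000°), engaged; cmd=(14.500, 34.000, -179.500°) → follower=(-11.000, 129.000, -388.000°)
step 4: Δleader=(-15.000, -19.000, 45.000°), engaged; cmd=(-21.500, -78.000, 180.500°) → follower=(-32.500, 51.000, -207.500°)
step 5: Δleader=(0.000, -1.000, 9.000°), engaged; cmd=(1.000, -6.000, 36.500°) → follower=(-31.500, 45.000, -171.000°)
step 6: Δleader=(2.000, -2.000, -25.000°), disengaged; cmd=(0,0,0) → follower holds at (-31.500, 45.000, -171.000°)

-29.000 67.000 -149.500
-56.500 1.000 -85.000
-25.500 95.000 -208.500
-11.000 129.000 -388.000
-32.500 51.000 -207.500
-31.500 45.000 -171.000
-31.500 45.000 -171.000


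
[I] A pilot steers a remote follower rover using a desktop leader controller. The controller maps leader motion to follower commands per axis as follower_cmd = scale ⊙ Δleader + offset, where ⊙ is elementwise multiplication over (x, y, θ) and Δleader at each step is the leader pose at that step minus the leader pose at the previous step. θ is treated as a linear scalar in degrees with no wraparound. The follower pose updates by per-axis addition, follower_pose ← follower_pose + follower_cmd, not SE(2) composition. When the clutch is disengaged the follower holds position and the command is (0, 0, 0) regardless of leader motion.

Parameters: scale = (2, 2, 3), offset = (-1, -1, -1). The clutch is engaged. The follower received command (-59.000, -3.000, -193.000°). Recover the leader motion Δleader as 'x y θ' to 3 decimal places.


axis x: (-59.000 − -1) / (2) = -29.000
axis y: (-3.000 − -1) / (2) = -1.000
axis θ: (-193.000 − -1) / (3) = -64.000

-29.000 -1.000 -64.000


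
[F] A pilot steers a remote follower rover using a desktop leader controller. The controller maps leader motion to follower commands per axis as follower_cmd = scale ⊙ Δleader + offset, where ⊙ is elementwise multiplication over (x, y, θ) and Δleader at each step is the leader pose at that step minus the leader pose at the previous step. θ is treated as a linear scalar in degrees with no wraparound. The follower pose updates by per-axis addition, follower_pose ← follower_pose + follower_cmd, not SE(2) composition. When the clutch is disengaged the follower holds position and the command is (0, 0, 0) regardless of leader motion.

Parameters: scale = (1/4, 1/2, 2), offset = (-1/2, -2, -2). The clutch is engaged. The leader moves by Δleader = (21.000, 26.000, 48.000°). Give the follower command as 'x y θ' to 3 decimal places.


4.750 11.000 94.000

axis x: 1/4·21.000 + -1/2 = 4.750
axis y: 1/2·26.000 + -2 = 11.000
axis θ: 2·48.000 + -2 = 94.000


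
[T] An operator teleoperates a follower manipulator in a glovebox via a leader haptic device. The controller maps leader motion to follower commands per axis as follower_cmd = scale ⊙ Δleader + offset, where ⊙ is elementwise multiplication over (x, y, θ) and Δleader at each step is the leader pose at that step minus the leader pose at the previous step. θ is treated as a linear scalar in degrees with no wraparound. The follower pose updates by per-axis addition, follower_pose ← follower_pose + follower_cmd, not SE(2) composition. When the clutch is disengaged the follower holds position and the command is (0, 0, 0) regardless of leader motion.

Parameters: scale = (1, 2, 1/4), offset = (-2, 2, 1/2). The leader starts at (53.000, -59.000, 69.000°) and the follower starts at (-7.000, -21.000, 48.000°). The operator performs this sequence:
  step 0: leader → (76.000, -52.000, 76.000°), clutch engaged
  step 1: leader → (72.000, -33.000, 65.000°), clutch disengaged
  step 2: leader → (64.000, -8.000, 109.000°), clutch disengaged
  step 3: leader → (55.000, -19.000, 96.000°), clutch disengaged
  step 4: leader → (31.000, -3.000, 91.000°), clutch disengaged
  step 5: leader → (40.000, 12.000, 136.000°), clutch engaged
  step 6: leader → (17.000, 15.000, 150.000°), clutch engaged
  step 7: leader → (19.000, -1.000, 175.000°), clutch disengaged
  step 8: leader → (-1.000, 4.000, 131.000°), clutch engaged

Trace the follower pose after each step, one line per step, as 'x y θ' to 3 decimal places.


step 0: Δleader=(23.000, 7.000, 7.000°), engaged; cmd=(21.000, 16.000, 2.250°) → follower=(14.000, -5.000, 50.250°)
step 1: Δleader=(-4.000, 19.000, -11.000°), disengaged; cmd=(0,0,0) → follower holds at (14.000, -5.000, 50.250°)
step 2: Δleader=(-8.000, 25.000, 44.000°), disengaged; cmd=(0,0,0) → follower holds at (14.000, -5.000, 50.250°)
step 3: Δleader=(-9.000, -11.000, -13.000°), disengaged; cmd=(0,0,0) → follower holds at (14.000, -5.000, 50.250°)
step 4: Δleader=(-24.000, 16.000, -5.000°), disengaged; cmd=(0,0,0) → follower holds at (14.000, -5.000, 50.250°)
step 5: Δleader=(9.000, 15.000, 45.000°), engaged; cmd=(7.000, 32.000, 11.750°) → follower=(21.000, 27.000, 62.000°)
step 6: Δleader=(-23.000, 3.000, 14.000°), engaged; cmd=(-25.000, 8.000, 4.000°) → follower=(-4.000, 35.000, 66.000°)
step 7: Δleader=(2.000, -16.000, 25.000°), disengaged; cmd=(0,0,0) → follower holds at (-4.000, 35.000, 66.000°)
step 8: Δleader=(-20.000, 5.000, -44.000°), engaged; cmd=(-22.000, 12.000, -10.500°) → follower=(-26.000, 47.000, 55.500°)

14.000 -5.000 50.250
14.000 -5.000 50.250
14.000 -5.000 50.250
14.000 -5.000 50.250
14.000 -5.000 50.250
21.000 27.000 62.000
-4.000 35.000 66.000
-4.000 35.000 66.000
-26.000 47.000 55.500
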